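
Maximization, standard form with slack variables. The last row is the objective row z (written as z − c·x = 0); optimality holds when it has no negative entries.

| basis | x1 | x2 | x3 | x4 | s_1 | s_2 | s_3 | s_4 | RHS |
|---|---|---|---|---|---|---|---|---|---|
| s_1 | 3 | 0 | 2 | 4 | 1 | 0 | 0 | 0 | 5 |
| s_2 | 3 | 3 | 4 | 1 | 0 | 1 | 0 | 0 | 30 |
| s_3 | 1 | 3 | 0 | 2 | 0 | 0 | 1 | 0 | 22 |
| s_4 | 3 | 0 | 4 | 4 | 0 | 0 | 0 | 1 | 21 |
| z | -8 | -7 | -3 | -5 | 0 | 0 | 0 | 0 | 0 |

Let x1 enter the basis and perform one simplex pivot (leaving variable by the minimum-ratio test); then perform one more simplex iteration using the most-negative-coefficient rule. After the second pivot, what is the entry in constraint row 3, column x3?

-2/9

Ratio test on column x1 — row 1: 5/3 = 5/3; row 2: 30/3 = 10; row 3: 22/1 = 22; row 4: 21/3 = 7. Minimum is 5/3 at row 1 (s_1 leaves); pivot element 3.
Divide row 1 by 3; eliminate column x1 from the other rows.
Second iteration: most negative z-row entry is -7 in column x2, so x2 enters.
Ratio test on column x2 — row 1: entry 0 ≤ 0; row 2: 25/3 = 25/3; row 3: (61/3)/3 = 61/9; row 4: entry 0 ≤ 0. Minimum is 61/9 at row 3 (s_3 leaves); pivot element 3.
Divide row 3 by 3; eliminate column x2 from the other rows.
After both pivots, the entry at constraint row 3, column x3 is -2/9.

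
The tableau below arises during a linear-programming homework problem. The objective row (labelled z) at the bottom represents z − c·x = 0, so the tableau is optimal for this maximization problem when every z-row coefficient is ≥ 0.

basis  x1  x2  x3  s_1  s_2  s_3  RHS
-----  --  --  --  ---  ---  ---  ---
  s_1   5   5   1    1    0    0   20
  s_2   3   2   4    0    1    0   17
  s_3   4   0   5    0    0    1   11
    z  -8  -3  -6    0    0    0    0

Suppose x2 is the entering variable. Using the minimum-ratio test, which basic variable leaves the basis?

s_1

Column x2 entries and ratios — s_1: 20/5 = 4; s_2: 17/2 = 17/2; s_3: 0 ≤ 0, skip.
Smallest ratio is 4 in the row of s_1, so s_1 leaves.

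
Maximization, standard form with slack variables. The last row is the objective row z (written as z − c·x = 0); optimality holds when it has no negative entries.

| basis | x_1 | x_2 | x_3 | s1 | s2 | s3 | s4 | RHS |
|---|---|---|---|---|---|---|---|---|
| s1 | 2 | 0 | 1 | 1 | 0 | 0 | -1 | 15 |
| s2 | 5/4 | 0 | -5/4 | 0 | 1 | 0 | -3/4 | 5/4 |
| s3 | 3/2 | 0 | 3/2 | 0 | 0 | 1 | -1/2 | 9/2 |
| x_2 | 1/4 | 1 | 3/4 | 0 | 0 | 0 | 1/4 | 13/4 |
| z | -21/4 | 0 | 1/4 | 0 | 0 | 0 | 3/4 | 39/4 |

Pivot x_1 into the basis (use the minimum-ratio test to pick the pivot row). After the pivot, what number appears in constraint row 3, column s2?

Ratio test on column x_1 — row 1: 15/2 = 15/2; row 2: (5/4)/(5/4) = 1; row 3: (9/2)/(3/2) = 3; row 4: (13/4)/(1/4) = 13. Minimum is 1 at row 2 (s2 leaves); pivot element 5/4.
Divide row 2 by 5/4; eliminate column x_1 from the other rows.
Row 3 update in column s2: 0 − (3/2)·(4/5) = -6/5.

-6/5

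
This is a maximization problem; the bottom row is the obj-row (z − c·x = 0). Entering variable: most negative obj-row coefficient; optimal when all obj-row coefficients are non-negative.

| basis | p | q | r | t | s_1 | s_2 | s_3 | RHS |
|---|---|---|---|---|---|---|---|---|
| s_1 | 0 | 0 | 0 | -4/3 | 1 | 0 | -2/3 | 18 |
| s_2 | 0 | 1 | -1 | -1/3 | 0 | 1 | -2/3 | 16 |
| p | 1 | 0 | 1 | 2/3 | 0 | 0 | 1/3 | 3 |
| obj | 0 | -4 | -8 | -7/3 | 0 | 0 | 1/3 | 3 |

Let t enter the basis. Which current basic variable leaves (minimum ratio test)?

Column t entries and ratios — s_1: -4/3 ≤ 0, skip; s_2: -1/3 ≤ 0, skip; p: 3/(2/3) = 9/2.
Smallest ratio is 9/2 in the row of p, so p leaves.

p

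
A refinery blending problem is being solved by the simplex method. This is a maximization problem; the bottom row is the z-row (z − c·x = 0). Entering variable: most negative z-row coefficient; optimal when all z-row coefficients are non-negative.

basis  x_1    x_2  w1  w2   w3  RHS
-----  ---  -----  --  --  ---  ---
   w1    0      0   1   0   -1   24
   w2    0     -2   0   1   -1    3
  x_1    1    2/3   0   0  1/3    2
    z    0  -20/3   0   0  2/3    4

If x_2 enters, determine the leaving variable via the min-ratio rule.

x_1

Column x_2 entries and ratios — w1: 0 ≤ 0, skip; w2: -2 ≤ 0, skip; x_1: 2/(2/3) = 3.
Smallest ratio is 3 in the row of x_1, so x_1 leaves.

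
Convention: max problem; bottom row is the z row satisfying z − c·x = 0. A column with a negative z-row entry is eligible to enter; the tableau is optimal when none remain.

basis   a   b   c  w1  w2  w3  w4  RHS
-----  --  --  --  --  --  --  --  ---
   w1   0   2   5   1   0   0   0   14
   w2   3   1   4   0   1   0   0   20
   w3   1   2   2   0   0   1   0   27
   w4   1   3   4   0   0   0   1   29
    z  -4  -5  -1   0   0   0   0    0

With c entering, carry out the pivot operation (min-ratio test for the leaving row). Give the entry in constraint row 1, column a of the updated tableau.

Ratio test on column c — row 1: 14/5 = 14/5; row 2: 20/4 = 5; row 3: 27/2 = 27/2; row 4: 29/4 = 29/4. Minimum is 14/5 at row 1 (w1 leaves); pivot element 5.
Divide row 1 by 5; eliminate column c from the other rows.
In the new row 1, the a entry is the old entry divided by the pivot: 0/5 = 0.

0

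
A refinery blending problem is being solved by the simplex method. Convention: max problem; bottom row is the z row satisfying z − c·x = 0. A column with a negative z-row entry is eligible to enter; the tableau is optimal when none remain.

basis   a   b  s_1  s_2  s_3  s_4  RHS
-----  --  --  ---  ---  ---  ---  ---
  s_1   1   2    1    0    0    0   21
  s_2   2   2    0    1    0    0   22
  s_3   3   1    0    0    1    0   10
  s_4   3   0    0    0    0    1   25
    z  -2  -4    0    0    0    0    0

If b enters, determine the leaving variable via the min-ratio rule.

Column b entries and ratios — s_1: 21/2 = 21/2; s_2: 22/2 = 11; s_3: 10/1 = 10; s_4: 0 ≤ 0, skip.
Smallest ratio is 10 in the row of s_3, so s_3 leaves.

s_3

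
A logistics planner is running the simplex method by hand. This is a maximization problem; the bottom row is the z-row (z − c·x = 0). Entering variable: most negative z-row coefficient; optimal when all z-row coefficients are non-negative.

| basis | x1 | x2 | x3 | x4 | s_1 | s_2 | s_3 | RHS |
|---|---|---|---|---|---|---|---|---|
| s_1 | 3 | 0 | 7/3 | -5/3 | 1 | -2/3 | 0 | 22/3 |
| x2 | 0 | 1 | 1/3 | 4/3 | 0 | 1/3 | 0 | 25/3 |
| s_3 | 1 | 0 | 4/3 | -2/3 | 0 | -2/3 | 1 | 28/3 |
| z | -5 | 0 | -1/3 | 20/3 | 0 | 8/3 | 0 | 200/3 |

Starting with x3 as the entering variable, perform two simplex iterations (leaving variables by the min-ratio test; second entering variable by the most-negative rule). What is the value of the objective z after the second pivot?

710/9

Ratio test on column x3 — row 1: (22/3)/(7/3) = 22/7; row 2: (25/3)/(1/3) = 25; row 3: (28/3)/(4/3) = 7. Minimum is 22/7 at row 1 (s_1 leaves); pivot element 7/3.
Pivot on row 1; the z-row RHS becomes 200/3 − (-1/3)·(22/7) = 474/7.
Next entering variable (most negative z-row entry -32/7): x1.
Ratio test on column x1 — row 1: (22/7)/(9/7) = 22/9; row 2: entry -3/7 ≤ 0; row 3: entry -5/7 ≤ 0. Minimum is 22/9 at row 1 (x3 leaves); pivot element 9/7.
After the second pivot the z-row RHS is 474/7 − (-32/7)·(22/9) = 710/9.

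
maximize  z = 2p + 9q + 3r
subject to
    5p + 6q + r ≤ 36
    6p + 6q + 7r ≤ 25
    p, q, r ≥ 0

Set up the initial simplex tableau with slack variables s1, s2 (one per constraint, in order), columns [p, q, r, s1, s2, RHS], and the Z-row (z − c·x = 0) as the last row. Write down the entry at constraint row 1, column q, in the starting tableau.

6

Constraint 1 has coefficient 6 on q.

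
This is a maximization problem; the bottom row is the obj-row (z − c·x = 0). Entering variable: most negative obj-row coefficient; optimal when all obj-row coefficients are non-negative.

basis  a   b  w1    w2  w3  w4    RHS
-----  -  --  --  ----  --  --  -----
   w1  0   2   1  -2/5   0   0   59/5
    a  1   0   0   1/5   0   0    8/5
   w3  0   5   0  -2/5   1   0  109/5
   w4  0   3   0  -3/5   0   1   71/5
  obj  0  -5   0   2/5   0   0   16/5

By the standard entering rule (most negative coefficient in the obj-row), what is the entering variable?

b

Negative obj-row entries: b: -5.
The most negative is -5 in column b, so b enters.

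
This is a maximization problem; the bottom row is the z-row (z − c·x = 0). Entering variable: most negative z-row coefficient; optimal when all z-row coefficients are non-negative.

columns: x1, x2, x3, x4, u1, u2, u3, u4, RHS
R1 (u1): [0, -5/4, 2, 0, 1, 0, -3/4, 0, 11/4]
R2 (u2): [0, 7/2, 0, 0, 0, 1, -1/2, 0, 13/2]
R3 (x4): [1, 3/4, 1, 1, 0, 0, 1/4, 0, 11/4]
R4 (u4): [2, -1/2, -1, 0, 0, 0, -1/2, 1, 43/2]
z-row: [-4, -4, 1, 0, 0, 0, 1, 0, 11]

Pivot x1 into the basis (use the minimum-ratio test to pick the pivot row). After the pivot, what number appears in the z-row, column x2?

-1

Ratio test on column x1 — row 1: entry 0 ≤ 0; row 2: entry 0 ≤ 0; row 3: (11/4)/1 = 11/4; row 4: (43/2)/2 = 43/4. Minimum is 11/4 at row 3 (x4 leaves); pivot element 1.
Divide row 3 by 1; eliminate column x1 from the other rows.
z-row update in column x2: -4 − (-4)·(3/4) = -1.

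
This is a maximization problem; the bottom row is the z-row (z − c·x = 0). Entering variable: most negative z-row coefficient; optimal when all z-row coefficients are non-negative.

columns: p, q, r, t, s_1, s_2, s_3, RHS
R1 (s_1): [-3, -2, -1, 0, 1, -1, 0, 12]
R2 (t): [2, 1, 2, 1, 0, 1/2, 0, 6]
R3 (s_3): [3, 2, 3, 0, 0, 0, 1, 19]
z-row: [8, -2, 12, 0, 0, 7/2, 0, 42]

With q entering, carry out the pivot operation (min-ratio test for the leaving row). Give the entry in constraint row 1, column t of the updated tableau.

2

Ratio test on column q — row 1: entry -2 ≤ 0; row 2: 6/1 = 6; row 3: 19/2 = 19/2. Minimum is 6 at row 2 (t leaves); pivot element 1.
Divide row 2 by 1; eliminate column q from the other rows.
Row 1 update in column t: 0 − (-2)·1 = 2.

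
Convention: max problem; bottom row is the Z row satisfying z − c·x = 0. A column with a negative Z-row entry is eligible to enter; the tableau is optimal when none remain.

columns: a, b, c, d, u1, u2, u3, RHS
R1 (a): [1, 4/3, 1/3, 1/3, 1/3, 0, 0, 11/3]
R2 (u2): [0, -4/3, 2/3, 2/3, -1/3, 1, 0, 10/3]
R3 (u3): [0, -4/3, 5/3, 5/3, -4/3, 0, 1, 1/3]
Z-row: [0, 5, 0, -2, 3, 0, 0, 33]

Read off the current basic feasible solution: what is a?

11/3

a is basic (row 1); its value is the RHS of that row, 11/3.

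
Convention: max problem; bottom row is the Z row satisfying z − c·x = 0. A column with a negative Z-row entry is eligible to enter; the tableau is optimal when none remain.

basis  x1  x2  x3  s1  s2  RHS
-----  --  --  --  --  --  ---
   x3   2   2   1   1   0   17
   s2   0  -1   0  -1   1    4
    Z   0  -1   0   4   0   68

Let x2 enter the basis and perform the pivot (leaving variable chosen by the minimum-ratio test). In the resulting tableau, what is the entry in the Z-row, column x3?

Ratio test on column x2 — row 1: 17/2 = 17/2; row 2: entry -1 ≤ 0. Minimum is 17/2 at row 1 (x3 leaves); pivot element 2.
Divide row 1 by 2; eliminate column x2 from the other rows.
Z-row update in column x3: 0 − (-1)·(1/2) = 1/2.

1/2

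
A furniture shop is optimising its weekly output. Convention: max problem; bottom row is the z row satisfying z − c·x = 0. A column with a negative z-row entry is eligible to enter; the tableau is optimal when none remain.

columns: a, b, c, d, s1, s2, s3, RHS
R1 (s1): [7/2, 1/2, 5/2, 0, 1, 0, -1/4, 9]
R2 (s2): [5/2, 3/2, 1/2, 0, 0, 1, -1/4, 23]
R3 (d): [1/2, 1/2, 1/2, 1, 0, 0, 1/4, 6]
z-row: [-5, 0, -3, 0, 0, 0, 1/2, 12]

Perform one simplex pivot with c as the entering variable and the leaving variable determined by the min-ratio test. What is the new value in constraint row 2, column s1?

Ratio test on column c — row 1: 9/(5/2) = 18/5; row 2: 23/(1/2) = 46; row 3: 6/(1/2) = 12. Minimum is 18/5 at row 1 (s1 leaves); pivot element 5/2.
Divide row 1 by 5/2; eliminate column c from the other rows.
Row 2 update in column s1: 0 − (1/2)·(2/5) = -1/5.

-1/5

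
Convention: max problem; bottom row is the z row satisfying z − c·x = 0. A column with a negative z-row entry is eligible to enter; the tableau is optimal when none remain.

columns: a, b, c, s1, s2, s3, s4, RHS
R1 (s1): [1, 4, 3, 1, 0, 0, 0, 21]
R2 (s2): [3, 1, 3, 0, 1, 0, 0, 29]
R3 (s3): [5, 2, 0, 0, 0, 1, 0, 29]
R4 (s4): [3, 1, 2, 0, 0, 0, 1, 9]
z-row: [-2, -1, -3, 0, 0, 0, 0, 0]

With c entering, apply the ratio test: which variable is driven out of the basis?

s4

Column c entries and ratios — s1: 21/3 = 7; s2: 29/3 = 29/3; s3: 0 ≤ 0, skip; s4: 9/2 = 9/2.
Smallest ratio is 9/2 in the row of s4, so s4 leaves.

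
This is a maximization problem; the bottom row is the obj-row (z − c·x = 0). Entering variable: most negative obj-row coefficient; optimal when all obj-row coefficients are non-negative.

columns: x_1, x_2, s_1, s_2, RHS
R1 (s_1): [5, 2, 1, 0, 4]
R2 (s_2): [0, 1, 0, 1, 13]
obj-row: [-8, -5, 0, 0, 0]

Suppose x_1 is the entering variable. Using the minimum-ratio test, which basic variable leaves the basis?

Column x_1 entries and ratios — s_1: 4/5 = 4/5; s_2: 0 ≤ 0, skip.
Smallest ratio is 4/5 in the row of s_1, so s_1 leaves.

s_1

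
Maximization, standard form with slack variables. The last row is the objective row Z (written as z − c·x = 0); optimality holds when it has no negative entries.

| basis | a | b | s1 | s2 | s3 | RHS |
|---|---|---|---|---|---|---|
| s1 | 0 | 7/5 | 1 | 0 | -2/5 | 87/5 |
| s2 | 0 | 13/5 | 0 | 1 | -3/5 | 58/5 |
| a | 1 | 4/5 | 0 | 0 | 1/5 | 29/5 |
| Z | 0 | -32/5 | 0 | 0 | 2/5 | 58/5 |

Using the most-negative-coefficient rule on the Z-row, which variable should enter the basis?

b

Negative Z-row entries: b: -32/5.
The most negative is -32/5 in column b, so b enters.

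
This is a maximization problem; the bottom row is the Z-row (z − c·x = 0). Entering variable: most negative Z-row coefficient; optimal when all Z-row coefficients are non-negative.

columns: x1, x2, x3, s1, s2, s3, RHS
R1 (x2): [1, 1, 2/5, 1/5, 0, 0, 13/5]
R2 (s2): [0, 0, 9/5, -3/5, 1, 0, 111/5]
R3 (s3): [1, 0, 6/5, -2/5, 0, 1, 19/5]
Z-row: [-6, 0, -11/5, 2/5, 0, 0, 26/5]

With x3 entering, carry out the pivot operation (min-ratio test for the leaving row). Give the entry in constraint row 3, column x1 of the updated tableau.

5/6

Ratio test on column x3 — row 1: (13/5)/(2/5) = 13/2; row 2: (111/5)/(9/5) = 37/3; row 3: (19/5)/(6/5) = 19/6. Minimum is 19/6 at row 3 (s3 leaves); pivot element 6/5.
Divide row 3 by 6/5; eliminate column x3 from the other rows.
In the new row 3, the x1 entry is the old entry divided by the pivot: 1/(6/5) = 5/6.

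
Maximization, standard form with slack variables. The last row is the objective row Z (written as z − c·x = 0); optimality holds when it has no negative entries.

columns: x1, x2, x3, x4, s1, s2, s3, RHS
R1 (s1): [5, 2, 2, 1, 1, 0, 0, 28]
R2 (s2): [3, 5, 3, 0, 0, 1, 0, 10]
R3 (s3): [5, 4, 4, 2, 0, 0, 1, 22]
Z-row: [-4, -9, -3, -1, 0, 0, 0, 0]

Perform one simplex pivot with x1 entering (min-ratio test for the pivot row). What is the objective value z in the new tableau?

40/3

Ratio test on column x1 — row 1: 28/5 = 28/5; row 2: 10/3 = 10/3; row 3: 22/5 = 22/5. Minimum is 10/3 at row 2 (s2 leaves); pivot element 3.
Pivot on row 2; the Z-row RHS becomes 0 − (-4)·(10/3) = 40/3.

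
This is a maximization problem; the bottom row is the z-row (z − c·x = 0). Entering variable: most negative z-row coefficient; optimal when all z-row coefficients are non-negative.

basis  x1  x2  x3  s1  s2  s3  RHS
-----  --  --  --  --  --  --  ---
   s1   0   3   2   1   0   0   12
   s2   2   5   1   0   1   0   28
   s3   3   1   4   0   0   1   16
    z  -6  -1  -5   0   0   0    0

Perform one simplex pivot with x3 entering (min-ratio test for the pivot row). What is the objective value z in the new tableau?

Ratio test on column x3 — row 1: 12/2 = 6; row 2: 28/1 = 28; row 3: 16/4 = 4. Minimum is 4 at row 3 (s3 leaves); pivot element 4.
Pivot on row 3; the z-row RHS becomes 0 − (-5)·4 = 20.

20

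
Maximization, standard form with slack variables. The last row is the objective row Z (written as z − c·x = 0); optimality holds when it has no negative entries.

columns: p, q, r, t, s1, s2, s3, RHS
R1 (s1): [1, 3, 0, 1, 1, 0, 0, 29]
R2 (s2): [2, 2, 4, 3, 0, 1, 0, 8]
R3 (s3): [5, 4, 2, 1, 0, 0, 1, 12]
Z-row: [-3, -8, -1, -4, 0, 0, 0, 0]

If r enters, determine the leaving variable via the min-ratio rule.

s2

Column r entries and ratios — s1: 0 ≤ 0, skip; s2: 8/4 = 2; s3: 12/2 = 6.
Smallest ratio is 2 in the row of s2, so s2 leaves.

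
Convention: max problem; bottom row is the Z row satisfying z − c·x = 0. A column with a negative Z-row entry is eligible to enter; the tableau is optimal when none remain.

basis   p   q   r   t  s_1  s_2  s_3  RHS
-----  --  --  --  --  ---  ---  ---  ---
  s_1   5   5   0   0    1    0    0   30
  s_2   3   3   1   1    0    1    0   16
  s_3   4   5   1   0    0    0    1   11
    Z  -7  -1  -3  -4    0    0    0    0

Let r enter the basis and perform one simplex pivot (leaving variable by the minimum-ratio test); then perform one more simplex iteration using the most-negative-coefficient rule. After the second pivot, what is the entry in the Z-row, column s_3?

-1

Ratio test on column r — row 1: entry 0 ≤ 0; row 2: 16/1 = 16; row 3: 11/1 = 11. Minimum is 11 at row 3 (s_3 leaves); pivot element 1.
Divide row 3 by 1; eliminate column r from the other rows.
Second iteration: most negative Z-row entry is -4 in column t, so t enters.
Ratio test on column t — row 1: entry 0 ≤ 0; row 2: 5/1 = 5; row 3: entry 0 ≤ 0. Minimum is 5 at row 2 (s_2 leaves); pivot element 1.
Divide row 2 by 1; eliminate column t from the other rows.
After both pivots, the entry at the Z-row, column s_3 is -1.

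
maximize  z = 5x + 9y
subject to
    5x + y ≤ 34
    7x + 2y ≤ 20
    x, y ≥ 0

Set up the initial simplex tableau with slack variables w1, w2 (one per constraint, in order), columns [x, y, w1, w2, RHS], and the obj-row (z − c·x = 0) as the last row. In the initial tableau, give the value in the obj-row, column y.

-9

The obj-row carries the negated objective coefficients: the y entry is -9.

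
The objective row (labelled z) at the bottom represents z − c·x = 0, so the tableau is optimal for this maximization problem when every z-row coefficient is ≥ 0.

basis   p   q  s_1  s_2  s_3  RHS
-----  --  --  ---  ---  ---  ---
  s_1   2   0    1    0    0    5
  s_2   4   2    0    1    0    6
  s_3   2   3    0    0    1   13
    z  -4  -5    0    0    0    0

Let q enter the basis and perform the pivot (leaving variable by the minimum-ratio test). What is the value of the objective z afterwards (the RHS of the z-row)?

Ratio test on column q — row 1: entry 0 ≤ 0; row 2: 6/2 = 3; row 3: 13/3 = 13/3. Minimum is 3 at row 2 (s_2 leaves); pivot element 2.
Pivot on row 2; the z-row RHS becomes 0 − (-5)·3 = 15.

15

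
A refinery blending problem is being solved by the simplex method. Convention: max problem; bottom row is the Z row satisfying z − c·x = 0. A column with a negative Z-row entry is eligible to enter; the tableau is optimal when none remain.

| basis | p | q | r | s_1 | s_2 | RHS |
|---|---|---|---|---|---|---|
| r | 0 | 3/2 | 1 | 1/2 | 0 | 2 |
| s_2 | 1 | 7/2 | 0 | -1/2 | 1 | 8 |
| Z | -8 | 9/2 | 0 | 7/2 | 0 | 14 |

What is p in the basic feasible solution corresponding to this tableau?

0

p is not in the basis, so in the current basic feasible solution p = 0.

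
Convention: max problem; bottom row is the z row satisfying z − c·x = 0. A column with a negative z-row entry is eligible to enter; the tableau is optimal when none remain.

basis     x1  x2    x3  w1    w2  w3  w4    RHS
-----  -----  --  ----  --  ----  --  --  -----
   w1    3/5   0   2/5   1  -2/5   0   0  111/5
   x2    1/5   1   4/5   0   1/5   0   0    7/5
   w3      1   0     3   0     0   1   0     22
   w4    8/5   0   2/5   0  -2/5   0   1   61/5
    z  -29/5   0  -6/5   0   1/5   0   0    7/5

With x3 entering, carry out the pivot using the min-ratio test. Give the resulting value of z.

7/2

Ratio test on column x3 — row 1: (111/5)/(2/5) = 111/2; row 2: (7/5)/(4/5) = 7/4; row 3: 22/3 = 22/3; row 4: (61/5)/(2/5) = 61/2. Minimum is 7/4 at row 2 (x2 leaves); pivot element 4/5.
Pivot on row 2; the z-row RHS becomes 7/5 − (-6/5)·(7/4) = 7/2.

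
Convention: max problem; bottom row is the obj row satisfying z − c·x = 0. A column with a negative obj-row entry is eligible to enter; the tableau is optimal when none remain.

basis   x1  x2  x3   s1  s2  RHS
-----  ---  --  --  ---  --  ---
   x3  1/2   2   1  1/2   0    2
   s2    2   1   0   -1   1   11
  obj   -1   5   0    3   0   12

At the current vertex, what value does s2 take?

11

s2 is basic (row 2); its value is the RHS of that row, 11.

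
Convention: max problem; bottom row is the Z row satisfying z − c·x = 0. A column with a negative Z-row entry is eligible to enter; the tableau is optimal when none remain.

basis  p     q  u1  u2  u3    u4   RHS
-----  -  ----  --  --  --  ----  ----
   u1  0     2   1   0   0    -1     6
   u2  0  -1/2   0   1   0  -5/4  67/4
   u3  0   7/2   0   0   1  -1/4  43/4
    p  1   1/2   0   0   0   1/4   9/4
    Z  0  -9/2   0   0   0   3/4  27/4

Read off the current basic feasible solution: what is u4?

u4 is not in the basis, so in the current basic feasible solution u4 = 0.

0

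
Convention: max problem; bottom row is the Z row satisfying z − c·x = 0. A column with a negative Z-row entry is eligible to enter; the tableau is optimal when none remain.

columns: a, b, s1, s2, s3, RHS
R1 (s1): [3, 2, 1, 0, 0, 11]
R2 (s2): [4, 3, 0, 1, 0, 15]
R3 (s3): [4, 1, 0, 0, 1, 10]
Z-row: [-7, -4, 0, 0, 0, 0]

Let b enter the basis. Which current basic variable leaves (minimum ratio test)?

Column b entries and ratios — s1: 11/2 = 11/2; s2: 15/3 = 5; s3: 10/1 = 10.
Smallest ratio is 5 in the row of s2, so s2 leaves.

s2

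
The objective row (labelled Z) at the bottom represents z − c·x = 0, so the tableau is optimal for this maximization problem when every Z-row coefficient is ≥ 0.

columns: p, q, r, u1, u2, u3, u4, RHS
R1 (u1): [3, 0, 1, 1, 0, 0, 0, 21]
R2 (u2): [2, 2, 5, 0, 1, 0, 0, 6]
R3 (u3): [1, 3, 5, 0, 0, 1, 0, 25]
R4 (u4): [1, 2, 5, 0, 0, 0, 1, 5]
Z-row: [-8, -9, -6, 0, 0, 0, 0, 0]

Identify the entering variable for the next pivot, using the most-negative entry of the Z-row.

q

Negative Z-row entries: p: -8, q: -9, r: -6.
The most negative is -9 in column q, so q enters.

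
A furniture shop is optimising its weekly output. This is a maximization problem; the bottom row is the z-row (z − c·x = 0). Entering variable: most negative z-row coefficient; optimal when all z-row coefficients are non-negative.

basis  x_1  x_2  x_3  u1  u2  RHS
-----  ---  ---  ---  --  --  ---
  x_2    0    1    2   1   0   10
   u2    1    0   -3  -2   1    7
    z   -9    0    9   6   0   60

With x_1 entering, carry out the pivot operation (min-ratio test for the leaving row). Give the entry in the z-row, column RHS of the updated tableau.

123

Ratio test on column x_1 — row 1: entry 0 ≤ 0; row 2: 7/1 = 7. Minimum is 7 at row 2 (u2 leaves); pivot element 1.
Divide row 2 by 1; eliminate column x_1 from the other rows.
z-row update in column RHS: 60 − (-9)·7 = 123.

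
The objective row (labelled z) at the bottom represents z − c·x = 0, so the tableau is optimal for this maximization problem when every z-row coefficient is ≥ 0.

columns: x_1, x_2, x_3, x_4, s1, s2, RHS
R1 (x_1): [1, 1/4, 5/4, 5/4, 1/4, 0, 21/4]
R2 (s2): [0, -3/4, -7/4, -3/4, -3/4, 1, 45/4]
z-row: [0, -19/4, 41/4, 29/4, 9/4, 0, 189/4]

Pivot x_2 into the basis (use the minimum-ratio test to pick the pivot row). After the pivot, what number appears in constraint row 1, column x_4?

Ratio test on column x_2 — row 1: (21/4)/(1/4) = 21; row 2: entry -3/4 ≤ 0. Minimum is 21 at row 1 (x_1 leaves); pivot element 1/4.
Divide row 1 by 1/4; eliminate column x_2 from the other rows.
In the new row 1, the x_4 entry is the old entry divided by the pivot: (5/4)/(1/4) = 5.

5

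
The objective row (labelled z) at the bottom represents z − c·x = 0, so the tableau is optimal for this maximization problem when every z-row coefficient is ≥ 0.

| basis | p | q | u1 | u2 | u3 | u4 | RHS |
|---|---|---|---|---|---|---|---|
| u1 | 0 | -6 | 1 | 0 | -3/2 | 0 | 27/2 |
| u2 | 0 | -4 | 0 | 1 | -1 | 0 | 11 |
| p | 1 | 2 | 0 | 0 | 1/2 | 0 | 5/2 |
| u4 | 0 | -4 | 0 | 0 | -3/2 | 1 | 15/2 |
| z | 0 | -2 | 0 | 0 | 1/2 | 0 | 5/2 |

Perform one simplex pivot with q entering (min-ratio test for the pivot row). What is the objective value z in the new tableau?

5

Ratio test on column q — row 1: entry -6 ≤ 0; row 2: entry -4 ≤ 0; row 3: (5/2)/2 = 5/4; row 4: entry -4 ≤ 0. Minimum is 5/4 at row 3 (p leaves); pivot element 2.
Pivot on row 3; the z-row RHS becomes 5/2 − (-2)·(5/4) = 5.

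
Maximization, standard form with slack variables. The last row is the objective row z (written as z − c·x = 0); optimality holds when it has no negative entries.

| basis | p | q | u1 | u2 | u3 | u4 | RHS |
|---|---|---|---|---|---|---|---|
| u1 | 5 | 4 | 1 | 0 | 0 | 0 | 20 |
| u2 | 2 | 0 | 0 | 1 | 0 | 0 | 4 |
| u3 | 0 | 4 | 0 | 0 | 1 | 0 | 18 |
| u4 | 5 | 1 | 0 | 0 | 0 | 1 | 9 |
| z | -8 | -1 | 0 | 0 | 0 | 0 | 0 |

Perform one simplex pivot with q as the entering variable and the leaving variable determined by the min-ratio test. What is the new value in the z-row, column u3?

Ratio test on column q — row 1: 20/4 = 5; row 2: entry 0 ≤ 0; row 3: 18/4 = 9/2; row 4: 9/1 = 9. Minimum is 9/2 at row 3 (u3 leaves); pivot element 4.
Divide row 3 by 4; eliminate column q from the other rows.
z-row update in column u3: 0 − (-1)·(1/4) = 1/4.

1/4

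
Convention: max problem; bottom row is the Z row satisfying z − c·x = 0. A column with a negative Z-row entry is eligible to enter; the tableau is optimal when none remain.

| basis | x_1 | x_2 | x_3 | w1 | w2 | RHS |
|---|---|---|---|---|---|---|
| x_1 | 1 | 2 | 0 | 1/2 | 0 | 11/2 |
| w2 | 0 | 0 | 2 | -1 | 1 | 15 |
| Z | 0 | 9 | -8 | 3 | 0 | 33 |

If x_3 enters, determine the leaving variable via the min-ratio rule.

w2

Column x_3 entries and ratios — x_1: 0 ≤ 0, skip; w2: 15/2 = 15/2.
Smallest ratio is 15/2 in the row of w2, so w2 leaves.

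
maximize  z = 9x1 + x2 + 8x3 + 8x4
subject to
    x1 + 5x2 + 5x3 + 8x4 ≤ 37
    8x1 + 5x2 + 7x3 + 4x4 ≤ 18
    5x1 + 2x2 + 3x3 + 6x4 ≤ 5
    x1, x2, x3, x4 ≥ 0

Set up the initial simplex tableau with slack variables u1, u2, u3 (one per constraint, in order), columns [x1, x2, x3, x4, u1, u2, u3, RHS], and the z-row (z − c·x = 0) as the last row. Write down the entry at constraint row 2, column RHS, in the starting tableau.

18

The RHS of constraint 2 is b_2 = 18.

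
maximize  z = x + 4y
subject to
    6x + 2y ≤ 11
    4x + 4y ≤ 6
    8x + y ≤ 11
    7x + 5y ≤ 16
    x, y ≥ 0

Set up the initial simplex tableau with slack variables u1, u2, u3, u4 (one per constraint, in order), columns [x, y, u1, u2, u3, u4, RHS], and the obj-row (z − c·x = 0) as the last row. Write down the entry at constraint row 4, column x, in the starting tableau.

Constraint 4 has coefficient 7 on x.

7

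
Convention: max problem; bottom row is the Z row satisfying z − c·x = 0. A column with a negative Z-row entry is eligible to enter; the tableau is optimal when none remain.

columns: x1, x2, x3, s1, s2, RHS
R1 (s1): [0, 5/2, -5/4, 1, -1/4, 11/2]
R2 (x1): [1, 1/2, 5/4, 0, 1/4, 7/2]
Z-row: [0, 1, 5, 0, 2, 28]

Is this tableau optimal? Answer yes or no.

yes

Every Z-row coefficient is ≥ 0, so the tableau is optimal.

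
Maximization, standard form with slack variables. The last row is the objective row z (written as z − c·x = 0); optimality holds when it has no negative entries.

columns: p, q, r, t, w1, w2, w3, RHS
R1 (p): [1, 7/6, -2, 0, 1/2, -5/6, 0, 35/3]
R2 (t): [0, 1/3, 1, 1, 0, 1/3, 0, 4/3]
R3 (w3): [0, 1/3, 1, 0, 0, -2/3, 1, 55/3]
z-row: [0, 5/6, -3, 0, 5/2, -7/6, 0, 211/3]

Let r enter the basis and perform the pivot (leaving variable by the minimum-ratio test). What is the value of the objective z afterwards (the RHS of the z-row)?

223/3

Ratio test on column r — row 1: entry -2 ≤ 0; row 2: (4/3)/1 = 4/3; row 3: (55/3)/1 = 55/3. Minimum is 4/3 at row 2 (t leaves); pivot element 1.
Pivot on row 2; the z-row RHS becomes 211/3 − (-3)·(4/3) = 223/3.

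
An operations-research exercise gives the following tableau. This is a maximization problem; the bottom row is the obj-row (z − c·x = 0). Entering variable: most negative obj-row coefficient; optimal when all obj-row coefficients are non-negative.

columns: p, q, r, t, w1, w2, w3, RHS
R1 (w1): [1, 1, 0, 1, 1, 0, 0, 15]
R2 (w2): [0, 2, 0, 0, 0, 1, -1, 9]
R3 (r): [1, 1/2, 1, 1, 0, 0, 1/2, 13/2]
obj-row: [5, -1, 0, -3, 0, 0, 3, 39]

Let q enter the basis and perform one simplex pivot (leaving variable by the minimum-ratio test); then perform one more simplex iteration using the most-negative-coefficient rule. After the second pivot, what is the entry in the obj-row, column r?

Ratio test on column q — row 1: 15/1 = 15; row 2: 9/2 = 9/2; row 3: (13/2)/(1/2) = 13. Minimum is 9/2 at row 2 (w2 leaves); pivot element 2.
Divide row 2 by 2; eliminate column q from the other rows.
Second iteration: most negative obj-row entry is -3 in column t, so t enters.
Ratio test on column t — row 1: (21/2)/1 = 21/2; row 2: entry 0 ≤ 0; row 3: (17/4)/1 = 17/4. Minimum is 17/4 at row 3 (r leaves); pivot element 1.
Divide row 3 by 1; eliminate column t from the other rows.
After both pivots, the entry at the obj-row, column r is 3.

3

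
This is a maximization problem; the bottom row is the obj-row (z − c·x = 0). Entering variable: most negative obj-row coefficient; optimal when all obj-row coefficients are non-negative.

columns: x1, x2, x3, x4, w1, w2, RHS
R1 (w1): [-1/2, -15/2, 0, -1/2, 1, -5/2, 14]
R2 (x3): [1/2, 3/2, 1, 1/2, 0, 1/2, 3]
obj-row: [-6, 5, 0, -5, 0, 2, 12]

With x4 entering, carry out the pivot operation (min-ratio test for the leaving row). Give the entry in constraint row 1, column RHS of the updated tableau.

Ratio test on column x4 — row 1: entry -1/2 ≤ 0; row 2: 3/(1/2) = 6. Minimum is 6 at row 2 (x3 leaves); pivot element 1/2.
Divide row 2 by 1/2; eliminate column x4 from the other rows.
Row 1 update in column RHS: 14 − (-1/2)·6 = 17.

17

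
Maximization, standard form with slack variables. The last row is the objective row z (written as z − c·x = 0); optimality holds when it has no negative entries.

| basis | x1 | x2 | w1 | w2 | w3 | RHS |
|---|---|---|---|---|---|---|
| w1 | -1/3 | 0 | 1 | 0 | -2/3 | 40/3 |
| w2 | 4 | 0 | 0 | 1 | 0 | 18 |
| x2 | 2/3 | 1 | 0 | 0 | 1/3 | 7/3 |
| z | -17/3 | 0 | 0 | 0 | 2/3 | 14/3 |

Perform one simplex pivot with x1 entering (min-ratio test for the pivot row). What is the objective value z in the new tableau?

Ratio test on column x1 — row 1: entry -1/3 ≤ 0; row 2: 18/4 = 9/2; row 3: (7/3)/(2/3) = 7/2. Minimum is 7/2 at row 3 (x2 leaves); pivot element 2/3.
Pivot on row 3; the z-row RHS becomes 14/3 − (-17/3)·(7/2) = 49/2.

49/2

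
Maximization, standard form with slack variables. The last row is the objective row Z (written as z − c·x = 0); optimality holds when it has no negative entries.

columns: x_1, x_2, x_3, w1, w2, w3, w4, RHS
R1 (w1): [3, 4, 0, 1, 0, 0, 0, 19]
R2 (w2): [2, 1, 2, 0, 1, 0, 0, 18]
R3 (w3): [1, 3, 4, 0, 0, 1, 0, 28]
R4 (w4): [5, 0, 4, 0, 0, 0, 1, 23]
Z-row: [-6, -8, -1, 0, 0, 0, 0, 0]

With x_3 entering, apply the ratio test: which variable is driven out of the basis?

Column x_3 entries and ratios — w1: 0 ≤ 0, skip; w2: 18/2 = 9; w3: 28/4 = 7; w4: 23/4 = 23/4.
Smallest ratio is 23/4 in the row of w4, so w4 leaves.

w4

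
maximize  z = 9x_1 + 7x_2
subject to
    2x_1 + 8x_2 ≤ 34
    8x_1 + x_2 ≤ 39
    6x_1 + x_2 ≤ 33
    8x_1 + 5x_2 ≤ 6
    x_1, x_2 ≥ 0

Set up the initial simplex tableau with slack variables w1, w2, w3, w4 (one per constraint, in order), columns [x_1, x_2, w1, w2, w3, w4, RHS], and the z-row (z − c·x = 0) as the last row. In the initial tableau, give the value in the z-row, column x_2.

The z-row carries the negated objective coefficients: the x_2 entry is -7.

-7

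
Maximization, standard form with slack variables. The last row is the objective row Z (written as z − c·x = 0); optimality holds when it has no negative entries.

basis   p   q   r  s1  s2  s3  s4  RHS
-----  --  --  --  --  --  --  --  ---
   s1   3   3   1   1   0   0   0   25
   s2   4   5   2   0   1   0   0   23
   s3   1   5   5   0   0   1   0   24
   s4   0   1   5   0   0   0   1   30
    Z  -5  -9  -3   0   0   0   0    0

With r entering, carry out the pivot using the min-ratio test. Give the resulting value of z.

Ratio test on column r — row 1: 25/1 = 25; row 2: 23/2 = 23/2; row 3: 24/5 = 24/5; row 4: 30/5 = 6. Minimum is 24/5 at row 3 (s3 leaves); pivot element 5.
Pivot on row 3; the Z-row RHS becomes 0 − (-3)·(24/5) = 72/5.

72/5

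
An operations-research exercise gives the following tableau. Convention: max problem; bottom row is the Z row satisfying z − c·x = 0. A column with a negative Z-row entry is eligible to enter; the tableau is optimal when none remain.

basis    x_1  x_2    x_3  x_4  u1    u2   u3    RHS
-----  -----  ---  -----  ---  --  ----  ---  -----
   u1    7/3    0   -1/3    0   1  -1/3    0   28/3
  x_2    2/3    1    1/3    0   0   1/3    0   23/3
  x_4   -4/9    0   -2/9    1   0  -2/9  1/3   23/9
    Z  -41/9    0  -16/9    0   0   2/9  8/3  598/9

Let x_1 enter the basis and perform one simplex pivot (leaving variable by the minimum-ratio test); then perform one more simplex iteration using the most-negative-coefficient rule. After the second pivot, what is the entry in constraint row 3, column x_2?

2/3

Ratio test on column x_1 — row 1: (28/3)/(7/3) = 4; row 2: (23/3)/(2/3) = 23/2; row 3: entry -4/9 ≤ 0. Minimum is 4 at row 1 (u1 leaves); pivot element 7/3.
Divide row 1 by 7/3; eliminate column x_1 from the other rows.
Second iteration: most negative Z-row entry is -17/7 in column x_3, so x_3 enters.
Ratio test on column x_3 — row 1: entry -1/7 ≤ 0; row 2: 5/(3/7) = 35/3; row 3: entry -2/7 ≤ 0. Minimum is 35/3 at row 2 (x_2 leaves); pivot element 3/7.
Divide row 2 by 3/7; eliminate column x_3 from the other rows.
After both pivots, the entry at constraint row 3, column x_2 is 2/3.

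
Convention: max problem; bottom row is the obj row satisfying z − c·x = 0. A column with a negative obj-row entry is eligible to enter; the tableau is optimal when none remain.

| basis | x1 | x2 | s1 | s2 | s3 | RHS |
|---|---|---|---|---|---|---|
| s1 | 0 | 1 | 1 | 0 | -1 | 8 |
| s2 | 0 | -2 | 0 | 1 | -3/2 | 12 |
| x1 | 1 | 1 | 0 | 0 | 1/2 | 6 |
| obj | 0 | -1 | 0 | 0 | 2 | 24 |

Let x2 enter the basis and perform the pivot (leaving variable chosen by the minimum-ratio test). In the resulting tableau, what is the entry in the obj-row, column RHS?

30

Ratio test on column x2 — row 1: 8/1 = 8; row 2: entry -2 ≤ 0; row 3: 6/1 = 6. Minimum is 6 at row 3 (x1 leaves); pivot element 1.
Divide row 3 by 1; eliminate column x2 from the other rows.
obj-row update in column RHS: 24 − (-1)·6 = 30.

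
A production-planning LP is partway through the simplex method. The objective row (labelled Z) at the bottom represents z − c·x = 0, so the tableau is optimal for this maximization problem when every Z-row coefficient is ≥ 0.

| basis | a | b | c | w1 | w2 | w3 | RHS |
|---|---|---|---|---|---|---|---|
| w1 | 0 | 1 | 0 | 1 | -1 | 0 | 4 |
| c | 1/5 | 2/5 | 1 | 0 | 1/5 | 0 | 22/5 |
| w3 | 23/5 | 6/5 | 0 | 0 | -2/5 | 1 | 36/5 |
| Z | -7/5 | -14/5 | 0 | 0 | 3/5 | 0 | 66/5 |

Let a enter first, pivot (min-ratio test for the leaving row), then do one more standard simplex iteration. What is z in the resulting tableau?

Ratio test on column a — row 1: entry 0 ≤ 0; row 2: (22/5)/(1/5) = 22; row 3: (36/5)/(23/5) = 36/23. Minimum is 36/23 at row 3 (w3 leaves); pivot element 23/5.
Pivot on row 3; the Z-row RHS becomes 66/5 − (-7/5)·(36/23) = 354/23.
Next entering variable (most negative Z-row entry -56/23): b.
Ratio test on column b — row 1: 4/1 = 4; row 2: (94/23)/(8/23) = 47/4; row 3: (36/23)/(6/23) = 6. Minimum is 4 at row 1 (w1 leaves); pivot element 1.
After the second pivot the Z-row RHS is 354/23 − (-56/23)·4 = 578/23.

578/23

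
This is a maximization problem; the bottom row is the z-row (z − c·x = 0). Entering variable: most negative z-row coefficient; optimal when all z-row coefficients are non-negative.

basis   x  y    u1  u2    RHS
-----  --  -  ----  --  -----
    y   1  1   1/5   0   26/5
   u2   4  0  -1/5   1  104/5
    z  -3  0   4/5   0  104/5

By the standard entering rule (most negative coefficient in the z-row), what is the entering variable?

x

Negative z-row entries: x: -3.
The most negative is -3 in column x, so x enters.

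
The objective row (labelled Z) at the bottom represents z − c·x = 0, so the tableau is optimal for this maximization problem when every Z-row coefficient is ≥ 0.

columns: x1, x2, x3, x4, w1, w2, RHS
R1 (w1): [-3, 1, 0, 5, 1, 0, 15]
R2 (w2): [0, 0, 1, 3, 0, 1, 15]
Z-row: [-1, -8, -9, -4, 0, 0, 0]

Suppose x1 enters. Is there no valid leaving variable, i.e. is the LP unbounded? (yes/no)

Every constraint-row entry in column x1 is ≤ 0, so increasing x1 is unbounded.

yes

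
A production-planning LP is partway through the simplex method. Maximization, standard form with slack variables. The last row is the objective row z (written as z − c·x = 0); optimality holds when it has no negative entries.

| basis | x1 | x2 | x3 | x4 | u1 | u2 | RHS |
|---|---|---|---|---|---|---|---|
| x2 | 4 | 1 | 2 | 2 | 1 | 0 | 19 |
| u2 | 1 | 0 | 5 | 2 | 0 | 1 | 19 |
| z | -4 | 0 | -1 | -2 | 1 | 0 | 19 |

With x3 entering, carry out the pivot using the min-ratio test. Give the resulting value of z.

114/5

Ratio test on column x3 — row 1: 19/2 = 19/2; row 2: 19/5 = 19/5. Minimum is 19/5 at row 2 (u2 leaves); pivot element 5.
Pivot on row 2; the z-row RHS becomes 19 − (-1)·(19/5) = 114/5.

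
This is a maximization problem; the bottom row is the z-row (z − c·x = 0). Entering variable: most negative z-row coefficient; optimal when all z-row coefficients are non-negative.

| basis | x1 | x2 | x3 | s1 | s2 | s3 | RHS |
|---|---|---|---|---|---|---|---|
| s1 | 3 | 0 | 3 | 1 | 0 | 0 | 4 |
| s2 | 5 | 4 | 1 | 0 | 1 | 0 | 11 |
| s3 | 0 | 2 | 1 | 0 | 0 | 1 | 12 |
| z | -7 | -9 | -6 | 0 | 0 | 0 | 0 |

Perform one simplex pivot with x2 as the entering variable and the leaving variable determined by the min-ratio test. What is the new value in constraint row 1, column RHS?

4

Ratio test on column x2 — row 1: entry 0 ≤ 0; row 2: 11/4 = 11/4; row 3: 12/2 = 6. Minimum is 11/4 at row 2 (s2 leaves); pivot element 4.
Divide row 2 by 4; eliminate column x2 from the other rows.
Row 1 update in column RHS: 4 − 0·(11/4) = 4.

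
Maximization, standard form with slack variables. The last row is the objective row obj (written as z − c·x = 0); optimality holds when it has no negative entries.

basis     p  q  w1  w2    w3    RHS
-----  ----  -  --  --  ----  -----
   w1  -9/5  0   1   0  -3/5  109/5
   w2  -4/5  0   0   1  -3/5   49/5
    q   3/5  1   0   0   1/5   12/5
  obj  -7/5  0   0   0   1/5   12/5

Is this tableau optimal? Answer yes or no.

The obj-row has a negative entry -7/5 in column p, so it is not optimal.

no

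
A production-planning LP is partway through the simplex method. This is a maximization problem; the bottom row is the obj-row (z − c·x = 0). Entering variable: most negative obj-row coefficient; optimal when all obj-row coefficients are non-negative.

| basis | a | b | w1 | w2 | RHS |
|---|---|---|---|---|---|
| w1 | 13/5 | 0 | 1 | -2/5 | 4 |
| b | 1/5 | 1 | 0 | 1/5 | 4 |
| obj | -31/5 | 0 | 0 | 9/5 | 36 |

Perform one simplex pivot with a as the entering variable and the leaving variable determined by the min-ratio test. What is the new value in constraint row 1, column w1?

Ratio test on column a — row 1: 4/(13/5) = 20/13; row 2: 4/(1/5) = 20. Minimum is 20/13 at row 1 (w1 leaves); pivot element 13/5.
Divide row 1 by 13/5; eliminate column a from the other rows.
In the new row 1, the w1 entry is the old entry divided by the pivot: 1/(13/5) = 5/13.

5/13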